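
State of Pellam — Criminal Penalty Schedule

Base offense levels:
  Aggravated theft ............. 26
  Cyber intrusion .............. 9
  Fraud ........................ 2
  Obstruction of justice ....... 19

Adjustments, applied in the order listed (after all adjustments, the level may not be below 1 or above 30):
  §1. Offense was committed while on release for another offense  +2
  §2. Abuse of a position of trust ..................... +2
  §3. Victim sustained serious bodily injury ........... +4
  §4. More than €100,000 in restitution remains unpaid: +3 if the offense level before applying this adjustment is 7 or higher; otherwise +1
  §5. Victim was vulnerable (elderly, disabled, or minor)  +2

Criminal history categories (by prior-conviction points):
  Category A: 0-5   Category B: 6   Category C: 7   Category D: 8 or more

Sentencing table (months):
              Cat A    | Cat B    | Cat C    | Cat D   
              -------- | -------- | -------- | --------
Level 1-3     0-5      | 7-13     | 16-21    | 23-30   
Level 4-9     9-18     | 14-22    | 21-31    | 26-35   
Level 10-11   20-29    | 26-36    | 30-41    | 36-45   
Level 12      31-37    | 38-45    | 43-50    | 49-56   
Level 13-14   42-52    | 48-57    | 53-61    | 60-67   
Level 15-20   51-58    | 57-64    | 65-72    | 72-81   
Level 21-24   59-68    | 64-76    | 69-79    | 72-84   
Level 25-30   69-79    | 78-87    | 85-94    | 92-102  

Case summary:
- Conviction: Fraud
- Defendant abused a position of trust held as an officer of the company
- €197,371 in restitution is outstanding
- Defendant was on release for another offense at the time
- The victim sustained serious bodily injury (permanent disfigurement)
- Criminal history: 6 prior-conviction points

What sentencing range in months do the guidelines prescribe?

48-57 months

Base offense level for fraud: 2.
§1 applies: 2 + 2 = 4.
§2 applies: 4 + 2 = 6.
§3 applies: 6 + 4 = 10.
§4 applies (level before this adjustment is 10 ≥ 7, so +3): 10 + 3 = 13.
§5 does not apply.
Final offense level: 13.
Criminal history: 6 prior points → Category B (6).
Level 13 falls in the 13-14 band.
Grid: Level 13-14 × Category B = 48-57 months.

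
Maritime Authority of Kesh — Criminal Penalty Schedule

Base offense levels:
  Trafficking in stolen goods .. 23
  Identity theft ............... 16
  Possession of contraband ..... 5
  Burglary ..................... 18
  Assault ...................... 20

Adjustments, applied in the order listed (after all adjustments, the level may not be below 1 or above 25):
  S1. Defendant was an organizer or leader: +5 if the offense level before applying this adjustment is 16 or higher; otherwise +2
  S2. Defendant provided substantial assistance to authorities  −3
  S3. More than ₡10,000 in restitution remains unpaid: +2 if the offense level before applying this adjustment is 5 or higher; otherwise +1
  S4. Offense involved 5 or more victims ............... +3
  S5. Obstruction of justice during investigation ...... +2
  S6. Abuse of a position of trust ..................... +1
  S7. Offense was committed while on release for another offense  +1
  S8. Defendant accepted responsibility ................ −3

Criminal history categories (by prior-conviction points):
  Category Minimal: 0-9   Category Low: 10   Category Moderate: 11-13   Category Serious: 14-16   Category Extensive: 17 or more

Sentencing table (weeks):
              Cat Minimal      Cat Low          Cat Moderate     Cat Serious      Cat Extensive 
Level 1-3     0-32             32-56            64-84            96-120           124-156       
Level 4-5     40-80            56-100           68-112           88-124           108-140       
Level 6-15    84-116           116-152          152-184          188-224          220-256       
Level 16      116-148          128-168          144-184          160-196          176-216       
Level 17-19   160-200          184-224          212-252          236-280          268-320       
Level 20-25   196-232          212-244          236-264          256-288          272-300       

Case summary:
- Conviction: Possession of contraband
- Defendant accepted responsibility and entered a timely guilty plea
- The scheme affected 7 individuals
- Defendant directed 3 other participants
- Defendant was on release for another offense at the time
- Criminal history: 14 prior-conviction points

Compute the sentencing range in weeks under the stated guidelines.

Base offense level for possession of contraband: 5.
S1 applies (level before this adjustment is 5 < 16, so +2): 5 + 2 = 7.
S3 does not apply.
S4 applies: 7 + 3 = 10.
S5 does not apply.
S6 does not apply.
S7 applies: 10 + 1 = 11.
S8 applies: 11 − 3 = 8.
Final offense level: 8.
Criminal history: 14 prior points → Category Serious (14-16).
Level 8 falls in the 6-15 band.
Grid: Level 6-15 × Category Serious = 188-224 weeks.

188-224 weeks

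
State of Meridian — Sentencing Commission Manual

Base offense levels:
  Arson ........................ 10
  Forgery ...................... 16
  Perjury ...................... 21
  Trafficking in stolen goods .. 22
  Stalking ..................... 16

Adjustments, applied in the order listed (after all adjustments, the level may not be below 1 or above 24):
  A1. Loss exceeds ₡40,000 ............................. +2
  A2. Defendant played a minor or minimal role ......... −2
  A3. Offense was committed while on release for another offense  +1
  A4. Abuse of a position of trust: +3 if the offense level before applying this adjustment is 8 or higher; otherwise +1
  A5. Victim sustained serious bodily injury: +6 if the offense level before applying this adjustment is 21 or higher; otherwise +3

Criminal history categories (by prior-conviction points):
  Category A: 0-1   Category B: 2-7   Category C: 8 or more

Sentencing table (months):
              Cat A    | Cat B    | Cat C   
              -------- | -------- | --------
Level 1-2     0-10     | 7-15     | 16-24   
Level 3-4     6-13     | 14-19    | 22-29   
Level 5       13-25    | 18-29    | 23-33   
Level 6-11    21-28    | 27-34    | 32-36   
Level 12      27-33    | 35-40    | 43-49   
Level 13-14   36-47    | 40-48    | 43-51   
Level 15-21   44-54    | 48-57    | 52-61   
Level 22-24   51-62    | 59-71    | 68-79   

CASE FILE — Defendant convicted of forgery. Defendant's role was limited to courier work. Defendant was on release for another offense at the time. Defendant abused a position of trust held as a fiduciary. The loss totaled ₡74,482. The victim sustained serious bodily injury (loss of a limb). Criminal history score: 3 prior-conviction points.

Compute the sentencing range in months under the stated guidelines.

59-71 months

Base offense level for forgery: 16.
A1 applies: 16 + 2 = 18.
A2 applies: 18 − 2 = 16.
A3 applies: 16 + 1 = 17.
A4 applies (level before this adjustment is 17 ≥ 8, so +3): 17 + 3 = 20.
A5 applies (level before this adjustment is 20 < 21, so +3): 20 + 3 = 23.
Final offense level: 23.
Criminal history: 3 prior points → Category B (2-7).
Level 23 falls in the 22-24 band.
Grid: Level 22-24 × Category B = 59-71 months.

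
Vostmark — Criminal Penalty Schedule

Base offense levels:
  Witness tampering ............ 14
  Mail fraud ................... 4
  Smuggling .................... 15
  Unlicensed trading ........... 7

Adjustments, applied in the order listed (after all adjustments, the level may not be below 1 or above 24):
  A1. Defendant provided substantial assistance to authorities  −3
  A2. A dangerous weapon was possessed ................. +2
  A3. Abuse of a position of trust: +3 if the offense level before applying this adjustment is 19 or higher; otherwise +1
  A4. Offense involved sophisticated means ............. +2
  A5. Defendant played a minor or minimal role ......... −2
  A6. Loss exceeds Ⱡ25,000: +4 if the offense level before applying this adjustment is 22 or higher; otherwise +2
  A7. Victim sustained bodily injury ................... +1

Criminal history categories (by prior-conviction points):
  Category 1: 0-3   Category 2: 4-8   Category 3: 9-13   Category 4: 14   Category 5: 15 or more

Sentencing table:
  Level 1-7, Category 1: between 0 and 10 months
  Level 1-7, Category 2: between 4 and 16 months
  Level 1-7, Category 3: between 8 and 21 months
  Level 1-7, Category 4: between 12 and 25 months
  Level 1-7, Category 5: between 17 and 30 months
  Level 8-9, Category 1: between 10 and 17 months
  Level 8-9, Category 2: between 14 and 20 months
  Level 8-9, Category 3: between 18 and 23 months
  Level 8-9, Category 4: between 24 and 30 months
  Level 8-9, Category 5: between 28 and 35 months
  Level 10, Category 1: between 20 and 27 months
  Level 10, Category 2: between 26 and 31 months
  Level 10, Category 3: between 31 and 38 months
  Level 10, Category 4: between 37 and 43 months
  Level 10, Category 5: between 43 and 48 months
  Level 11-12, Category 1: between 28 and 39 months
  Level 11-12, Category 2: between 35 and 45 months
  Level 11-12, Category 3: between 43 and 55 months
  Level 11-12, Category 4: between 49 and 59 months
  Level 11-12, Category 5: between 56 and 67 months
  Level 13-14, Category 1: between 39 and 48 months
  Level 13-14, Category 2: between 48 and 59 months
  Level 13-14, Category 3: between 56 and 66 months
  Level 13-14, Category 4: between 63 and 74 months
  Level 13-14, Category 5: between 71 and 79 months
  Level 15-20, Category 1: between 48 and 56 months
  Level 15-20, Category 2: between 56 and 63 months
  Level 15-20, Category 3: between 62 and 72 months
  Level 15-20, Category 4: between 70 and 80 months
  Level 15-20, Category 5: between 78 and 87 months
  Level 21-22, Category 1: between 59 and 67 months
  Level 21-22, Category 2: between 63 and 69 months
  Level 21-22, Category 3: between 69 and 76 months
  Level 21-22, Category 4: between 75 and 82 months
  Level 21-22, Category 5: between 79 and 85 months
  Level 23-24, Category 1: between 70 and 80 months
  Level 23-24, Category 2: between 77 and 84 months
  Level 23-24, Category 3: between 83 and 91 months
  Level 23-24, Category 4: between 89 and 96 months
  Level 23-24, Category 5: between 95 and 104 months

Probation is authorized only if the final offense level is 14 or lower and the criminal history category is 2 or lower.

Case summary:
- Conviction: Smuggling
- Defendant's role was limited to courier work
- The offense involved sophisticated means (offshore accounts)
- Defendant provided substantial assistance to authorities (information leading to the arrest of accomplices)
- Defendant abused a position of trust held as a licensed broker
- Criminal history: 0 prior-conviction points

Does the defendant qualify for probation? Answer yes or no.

Base offense level for smuggling: 15.
A1 applies: 15 − 3 = 12.
A3 applies (level before this adjustment is 12 < 19, so +1): 12 + 1 = 13.
A4 applies: 13 + 2 = 15.
A5 applies: 15 − 2 = 13.
A6 does not apply.
A7 does not apply.
Final offense level: 13.
Criminal history: 0 prior points → Category 1 (0-3).
Level 13 falls in the 13-14 band.
Grid: Level 13-14 × Category 1 = 39-48 months.
Probation check: level 13 ≤ 14 and category 1 ≤ 2 → eligible.

Yes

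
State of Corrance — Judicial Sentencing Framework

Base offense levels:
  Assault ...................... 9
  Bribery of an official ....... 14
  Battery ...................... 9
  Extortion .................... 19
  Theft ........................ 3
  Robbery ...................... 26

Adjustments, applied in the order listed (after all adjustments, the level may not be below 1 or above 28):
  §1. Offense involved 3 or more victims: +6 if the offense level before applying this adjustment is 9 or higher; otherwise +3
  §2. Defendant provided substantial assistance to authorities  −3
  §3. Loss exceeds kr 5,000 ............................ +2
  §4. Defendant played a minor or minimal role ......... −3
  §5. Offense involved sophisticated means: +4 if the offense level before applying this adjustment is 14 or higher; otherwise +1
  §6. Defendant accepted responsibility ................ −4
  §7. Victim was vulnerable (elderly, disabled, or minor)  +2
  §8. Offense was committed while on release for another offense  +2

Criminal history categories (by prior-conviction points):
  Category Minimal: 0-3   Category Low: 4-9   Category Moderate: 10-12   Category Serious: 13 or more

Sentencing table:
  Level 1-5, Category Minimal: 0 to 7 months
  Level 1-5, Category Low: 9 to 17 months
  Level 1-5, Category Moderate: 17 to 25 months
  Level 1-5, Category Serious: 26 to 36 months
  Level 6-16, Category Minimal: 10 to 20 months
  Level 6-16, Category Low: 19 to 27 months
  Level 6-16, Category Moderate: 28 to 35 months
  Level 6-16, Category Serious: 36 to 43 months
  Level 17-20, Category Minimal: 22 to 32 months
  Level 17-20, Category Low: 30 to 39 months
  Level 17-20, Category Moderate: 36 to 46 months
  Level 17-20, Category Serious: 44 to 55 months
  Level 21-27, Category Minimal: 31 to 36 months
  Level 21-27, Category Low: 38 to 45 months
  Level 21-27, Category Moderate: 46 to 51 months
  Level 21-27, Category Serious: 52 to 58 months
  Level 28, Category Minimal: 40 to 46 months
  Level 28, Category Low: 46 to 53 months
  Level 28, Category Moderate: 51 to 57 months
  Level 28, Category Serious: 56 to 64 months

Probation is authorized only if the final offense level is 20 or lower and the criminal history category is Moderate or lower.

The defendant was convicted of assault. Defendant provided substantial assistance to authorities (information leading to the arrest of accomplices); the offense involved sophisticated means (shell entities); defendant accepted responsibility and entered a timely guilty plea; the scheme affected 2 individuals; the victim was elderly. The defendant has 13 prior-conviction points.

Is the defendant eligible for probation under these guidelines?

No

Base offense level for assault: 9.
§1 does not apply.
§2 applies: 9 − 3 = 6.
§4 does not apply.
§5 applies (level before this adjustment is 6 < 14, so +1): 6 + 1 = 7.
§6 applies: 7 − 4 = 3.
§7 applies: 3 + 2 = 5.
Final offense level: 5.
Criminal history: 13 prior points → Category Serious (13+).
Level 5 falls in the 1-5 band.
Grid: Level 1-5 × Category Serious = 26-36 months.
Probation check: level 5 ≤ 20 and category Serious > Moderate → not eligible.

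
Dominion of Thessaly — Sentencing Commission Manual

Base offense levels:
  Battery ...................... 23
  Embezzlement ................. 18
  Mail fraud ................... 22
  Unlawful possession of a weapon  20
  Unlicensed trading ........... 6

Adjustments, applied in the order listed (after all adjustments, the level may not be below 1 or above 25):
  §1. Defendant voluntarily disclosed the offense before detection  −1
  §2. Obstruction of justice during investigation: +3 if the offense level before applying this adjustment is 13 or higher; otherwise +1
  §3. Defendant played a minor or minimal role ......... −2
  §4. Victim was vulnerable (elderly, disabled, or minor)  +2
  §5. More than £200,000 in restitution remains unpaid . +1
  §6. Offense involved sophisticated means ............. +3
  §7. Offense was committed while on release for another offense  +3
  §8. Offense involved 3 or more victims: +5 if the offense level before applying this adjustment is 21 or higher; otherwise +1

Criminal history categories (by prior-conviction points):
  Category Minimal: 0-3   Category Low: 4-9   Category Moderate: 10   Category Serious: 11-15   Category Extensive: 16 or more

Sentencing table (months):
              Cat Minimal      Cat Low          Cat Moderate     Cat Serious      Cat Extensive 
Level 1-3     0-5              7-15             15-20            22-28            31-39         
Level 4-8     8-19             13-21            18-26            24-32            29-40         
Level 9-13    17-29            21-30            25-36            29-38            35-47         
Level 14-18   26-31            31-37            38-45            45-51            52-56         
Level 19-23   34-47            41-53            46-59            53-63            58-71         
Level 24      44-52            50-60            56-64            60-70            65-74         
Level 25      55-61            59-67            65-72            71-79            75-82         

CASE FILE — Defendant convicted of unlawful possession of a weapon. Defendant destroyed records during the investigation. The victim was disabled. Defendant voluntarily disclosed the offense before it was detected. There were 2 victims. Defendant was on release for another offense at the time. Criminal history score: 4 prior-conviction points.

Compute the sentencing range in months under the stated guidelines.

59-67 months

Base offense level for unlawful possession of a weapon: 20.
§1 applies: 20 − 1 = 19.
§2 applies (level before this adjustment is 19 ≥ 13, so +3): 19 + 3 = 22.
§4 applies: 22 + 2 = 24.
§7 applies: 24 + 3 = 27.
Level 27 exceeds the maximum of 25; capped at 25.
Final offense level: 25.
Criminal history: 4 prior points → Category Low (4-9).
Level 25 falls in the 25 band.
Grid: Level 25 × Category Low = 59-67 months.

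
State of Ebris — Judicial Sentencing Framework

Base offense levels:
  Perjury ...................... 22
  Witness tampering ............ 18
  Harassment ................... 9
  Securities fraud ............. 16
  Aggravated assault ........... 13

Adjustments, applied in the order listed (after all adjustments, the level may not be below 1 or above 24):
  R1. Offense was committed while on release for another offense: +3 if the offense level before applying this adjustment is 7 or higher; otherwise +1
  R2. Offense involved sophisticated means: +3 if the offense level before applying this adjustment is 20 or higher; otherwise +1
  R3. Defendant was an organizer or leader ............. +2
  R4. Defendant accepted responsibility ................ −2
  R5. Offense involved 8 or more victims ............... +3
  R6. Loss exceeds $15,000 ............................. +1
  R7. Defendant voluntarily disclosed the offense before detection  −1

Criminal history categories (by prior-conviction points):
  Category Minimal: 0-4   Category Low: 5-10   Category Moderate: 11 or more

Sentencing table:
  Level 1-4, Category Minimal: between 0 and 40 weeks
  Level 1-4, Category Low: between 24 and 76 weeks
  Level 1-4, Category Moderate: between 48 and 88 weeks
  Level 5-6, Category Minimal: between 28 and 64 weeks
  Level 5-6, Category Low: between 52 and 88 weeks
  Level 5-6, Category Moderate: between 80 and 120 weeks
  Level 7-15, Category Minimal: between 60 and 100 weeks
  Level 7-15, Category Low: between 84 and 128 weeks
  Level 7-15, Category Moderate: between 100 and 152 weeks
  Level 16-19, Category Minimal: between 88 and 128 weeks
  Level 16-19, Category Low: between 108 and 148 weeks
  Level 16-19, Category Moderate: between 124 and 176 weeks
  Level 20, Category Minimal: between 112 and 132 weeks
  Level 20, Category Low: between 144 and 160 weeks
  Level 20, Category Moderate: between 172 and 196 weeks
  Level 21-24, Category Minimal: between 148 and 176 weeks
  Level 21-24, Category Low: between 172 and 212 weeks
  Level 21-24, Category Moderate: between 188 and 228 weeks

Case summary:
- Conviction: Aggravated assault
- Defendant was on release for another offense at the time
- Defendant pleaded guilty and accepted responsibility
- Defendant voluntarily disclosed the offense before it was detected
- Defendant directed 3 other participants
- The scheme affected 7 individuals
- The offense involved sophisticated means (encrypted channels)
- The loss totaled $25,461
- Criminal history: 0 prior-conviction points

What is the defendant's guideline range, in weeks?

88-128 weeks

Base offense level for aggravated assault: 13.
R1 applies (level before this adjustment is 13 ≥ 7, so +3): 13 + 3 = 16.
R2 applies (level before this adjustment is 16 < 20, so +1): 16 + 1 = 17.
R3 applies: 17 + 2 = 19.
R4 applies: 19 − 2 = 17.
R5 does not apply.
R6 applies: 17 + 1 = 18.
R7 applies: 18 − 1 = 17.
Final offense level: 17.
Criminal history: 0 prior points → Category Minimal (0-4).
Level 17 falls in the 16-19 band.
Grid: Level 16-19 × Category Minimal = 88-128 weeks.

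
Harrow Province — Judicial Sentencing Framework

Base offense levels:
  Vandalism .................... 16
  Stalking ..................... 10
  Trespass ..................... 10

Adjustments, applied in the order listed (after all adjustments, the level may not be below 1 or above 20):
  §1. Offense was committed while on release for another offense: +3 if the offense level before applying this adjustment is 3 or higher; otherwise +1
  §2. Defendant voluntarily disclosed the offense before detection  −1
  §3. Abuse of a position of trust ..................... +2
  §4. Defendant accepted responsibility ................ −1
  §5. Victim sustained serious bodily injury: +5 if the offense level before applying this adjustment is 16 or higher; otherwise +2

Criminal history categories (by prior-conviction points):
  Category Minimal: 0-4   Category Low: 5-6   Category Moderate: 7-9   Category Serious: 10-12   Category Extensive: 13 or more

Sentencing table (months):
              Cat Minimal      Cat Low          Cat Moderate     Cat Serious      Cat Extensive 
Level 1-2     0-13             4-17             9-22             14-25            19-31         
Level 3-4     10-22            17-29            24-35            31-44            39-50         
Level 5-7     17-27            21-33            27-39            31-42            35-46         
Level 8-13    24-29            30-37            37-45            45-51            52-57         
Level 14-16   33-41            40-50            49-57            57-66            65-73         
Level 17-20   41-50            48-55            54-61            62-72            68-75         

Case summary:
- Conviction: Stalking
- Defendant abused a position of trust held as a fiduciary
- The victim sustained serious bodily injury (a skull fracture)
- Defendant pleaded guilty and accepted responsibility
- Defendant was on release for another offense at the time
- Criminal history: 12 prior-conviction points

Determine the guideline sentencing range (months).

57-66 months

Base offense level for stalking: 10.
§1 applies (level before this adjustment is 10 ≥ 3, so +3): 10 + 3 = 13.
§3 applies: 13 + 2 = 15.
§4 applies: 15 − 1 = 14.
§5 applies (level before this adjustment is 14 < 16, so +2): 14 + 2 = 16.
Final offense level: 16.
Criminal history: 12 prior points → Category Serious (10-12).
Level 16 falls in the 14-16 band.
Grid: Level 14-16 × Category Serious = 57-66 months.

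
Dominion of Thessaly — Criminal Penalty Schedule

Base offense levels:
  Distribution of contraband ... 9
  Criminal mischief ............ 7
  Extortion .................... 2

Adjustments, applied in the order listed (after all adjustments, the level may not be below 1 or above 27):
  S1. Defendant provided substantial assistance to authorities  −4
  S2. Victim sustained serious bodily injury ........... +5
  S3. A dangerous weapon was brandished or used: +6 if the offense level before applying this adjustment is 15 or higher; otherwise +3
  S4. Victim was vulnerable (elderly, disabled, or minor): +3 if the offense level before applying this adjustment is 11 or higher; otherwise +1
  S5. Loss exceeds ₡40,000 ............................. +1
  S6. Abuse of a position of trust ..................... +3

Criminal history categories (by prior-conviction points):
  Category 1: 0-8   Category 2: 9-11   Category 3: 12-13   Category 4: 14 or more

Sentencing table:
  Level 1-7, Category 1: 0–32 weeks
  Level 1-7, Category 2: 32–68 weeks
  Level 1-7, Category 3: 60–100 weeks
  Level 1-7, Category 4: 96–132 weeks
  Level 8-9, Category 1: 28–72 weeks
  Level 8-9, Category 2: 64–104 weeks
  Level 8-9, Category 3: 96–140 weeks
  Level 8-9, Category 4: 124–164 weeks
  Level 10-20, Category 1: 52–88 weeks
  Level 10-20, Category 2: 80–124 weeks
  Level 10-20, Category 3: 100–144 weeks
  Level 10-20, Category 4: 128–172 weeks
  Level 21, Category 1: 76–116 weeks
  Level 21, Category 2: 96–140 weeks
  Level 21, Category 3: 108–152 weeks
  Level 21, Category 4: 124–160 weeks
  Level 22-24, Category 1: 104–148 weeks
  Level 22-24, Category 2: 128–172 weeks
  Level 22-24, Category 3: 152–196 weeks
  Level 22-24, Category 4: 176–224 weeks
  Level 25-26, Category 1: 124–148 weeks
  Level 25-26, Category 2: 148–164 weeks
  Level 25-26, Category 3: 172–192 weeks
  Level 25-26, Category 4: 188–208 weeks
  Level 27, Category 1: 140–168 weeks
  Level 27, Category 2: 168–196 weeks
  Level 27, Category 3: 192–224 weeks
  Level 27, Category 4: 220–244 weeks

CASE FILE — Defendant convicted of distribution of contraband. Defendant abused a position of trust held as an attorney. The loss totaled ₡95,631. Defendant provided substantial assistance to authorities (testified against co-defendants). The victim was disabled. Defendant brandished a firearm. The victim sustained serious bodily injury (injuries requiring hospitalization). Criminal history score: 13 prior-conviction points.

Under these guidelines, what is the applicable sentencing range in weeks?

Base offense level for distribution of contraband: 9.
S1 applies: 9 − 4 = 5.
S2 applies: 5 + 5 = 10.
S3 applies (level before this adjustment is 10 < 15, so +3): 10 + 3 = 13.
S4 applies (level before this adjustment is 13 ≥ 11, so +3): 13 + 3 = 16.
S5 applies: 16 + 1 = 17.
S6 applies: 17 + 3 = 20.
Final offense level: 20.
Criminal history: 13 prior points → Category 3 (12-13).
Level 20 falls in the 10-20 band.
Grid: Level 10-20 × Category 3 = 100-144 weeks.

100-144 weeks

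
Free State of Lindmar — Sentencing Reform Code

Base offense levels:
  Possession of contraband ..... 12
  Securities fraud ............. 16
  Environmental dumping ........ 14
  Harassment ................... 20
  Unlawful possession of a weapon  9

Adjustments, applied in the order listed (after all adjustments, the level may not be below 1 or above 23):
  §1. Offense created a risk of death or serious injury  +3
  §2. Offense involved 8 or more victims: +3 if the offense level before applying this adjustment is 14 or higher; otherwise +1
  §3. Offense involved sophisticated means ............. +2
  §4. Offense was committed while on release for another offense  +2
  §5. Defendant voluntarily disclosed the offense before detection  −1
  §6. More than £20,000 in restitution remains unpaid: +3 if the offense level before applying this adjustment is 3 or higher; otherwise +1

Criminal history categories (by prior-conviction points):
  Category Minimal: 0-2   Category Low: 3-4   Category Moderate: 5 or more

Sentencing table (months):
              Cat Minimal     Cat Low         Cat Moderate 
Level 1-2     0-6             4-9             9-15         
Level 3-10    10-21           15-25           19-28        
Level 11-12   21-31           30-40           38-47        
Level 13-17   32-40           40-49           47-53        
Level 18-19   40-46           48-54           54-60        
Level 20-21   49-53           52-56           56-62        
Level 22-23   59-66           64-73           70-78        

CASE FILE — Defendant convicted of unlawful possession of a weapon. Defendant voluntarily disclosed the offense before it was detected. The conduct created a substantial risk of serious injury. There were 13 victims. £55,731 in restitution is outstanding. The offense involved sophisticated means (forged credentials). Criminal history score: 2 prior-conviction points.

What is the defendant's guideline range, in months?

32-40 months

Base offense level for unlawful possession of a weapon: 9.
§1 applies: 9 + 3 = 12.
§2 applies (level before this adjustment is 12 < 14, so +1): 12 + 1 = 13.
§3 applies: 13 + 2 = 15.
§5 applies: 15 − 1 = 14.
§6 applies (level before this adjustment is 14 ≥ 3, so +3): 14 + 3 = 17.
Final offense level: 17.
Criminal history: 2 prior points → Category Minimal (0-2).
Level 17 falls in the 13-17 band.
Grid: Level 13-17 × Category Minimal = 32-40 months.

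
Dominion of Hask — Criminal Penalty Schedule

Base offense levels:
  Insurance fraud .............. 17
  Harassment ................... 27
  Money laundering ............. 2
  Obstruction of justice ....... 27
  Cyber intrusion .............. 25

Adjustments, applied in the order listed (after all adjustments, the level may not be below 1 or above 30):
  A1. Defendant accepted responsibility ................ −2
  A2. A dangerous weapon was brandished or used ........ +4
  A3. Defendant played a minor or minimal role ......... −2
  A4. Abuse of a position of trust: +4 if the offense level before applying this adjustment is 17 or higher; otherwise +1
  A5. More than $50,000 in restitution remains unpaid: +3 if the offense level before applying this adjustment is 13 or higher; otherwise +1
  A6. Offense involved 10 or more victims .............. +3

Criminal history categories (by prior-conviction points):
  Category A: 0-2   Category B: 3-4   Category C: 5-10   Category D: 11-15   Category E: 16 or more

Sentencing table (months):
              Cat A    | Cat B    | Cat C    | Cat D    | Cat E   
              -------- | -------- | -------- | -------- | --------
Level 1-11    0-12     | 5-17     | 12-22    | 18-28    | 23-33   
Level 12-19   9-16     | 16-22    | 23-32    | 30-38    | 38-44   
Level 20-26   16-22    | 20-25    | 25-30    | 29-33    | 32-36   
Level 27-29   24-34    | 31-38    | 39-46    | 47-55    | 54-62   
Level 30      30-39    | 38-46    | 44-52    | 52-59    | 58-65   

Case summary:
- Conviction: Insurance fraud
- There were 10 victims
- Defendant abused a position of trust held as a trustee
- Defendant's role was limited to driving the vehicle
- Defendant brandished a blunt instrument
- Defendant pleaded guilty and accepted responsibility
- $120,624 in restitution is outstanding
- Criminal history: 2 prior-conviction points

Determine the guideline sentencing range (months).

24-34 months

Base offense level for insurance fraud: 17.
A1 applies: 17 − 2 = 15.
A2 applies: 15 + 4 = 19.
A3 applies: 19 − 2 = 17.
A4 applies (level before this adjustment is 17 ≥ 17, so +4): 17 + 4 = 21.
A5 applies (level before this adjustment is 21 ≥ 13, so +3): 21 + 3 = 24.
A6 applies: 24 + 3 = 27.
Final offense level: 27.
Criminal history: 2 prior points → Category A (0-2).
Level 27 falls in the 27-29 band.
Grid: Level 27-29 × Category A = 24-34 months.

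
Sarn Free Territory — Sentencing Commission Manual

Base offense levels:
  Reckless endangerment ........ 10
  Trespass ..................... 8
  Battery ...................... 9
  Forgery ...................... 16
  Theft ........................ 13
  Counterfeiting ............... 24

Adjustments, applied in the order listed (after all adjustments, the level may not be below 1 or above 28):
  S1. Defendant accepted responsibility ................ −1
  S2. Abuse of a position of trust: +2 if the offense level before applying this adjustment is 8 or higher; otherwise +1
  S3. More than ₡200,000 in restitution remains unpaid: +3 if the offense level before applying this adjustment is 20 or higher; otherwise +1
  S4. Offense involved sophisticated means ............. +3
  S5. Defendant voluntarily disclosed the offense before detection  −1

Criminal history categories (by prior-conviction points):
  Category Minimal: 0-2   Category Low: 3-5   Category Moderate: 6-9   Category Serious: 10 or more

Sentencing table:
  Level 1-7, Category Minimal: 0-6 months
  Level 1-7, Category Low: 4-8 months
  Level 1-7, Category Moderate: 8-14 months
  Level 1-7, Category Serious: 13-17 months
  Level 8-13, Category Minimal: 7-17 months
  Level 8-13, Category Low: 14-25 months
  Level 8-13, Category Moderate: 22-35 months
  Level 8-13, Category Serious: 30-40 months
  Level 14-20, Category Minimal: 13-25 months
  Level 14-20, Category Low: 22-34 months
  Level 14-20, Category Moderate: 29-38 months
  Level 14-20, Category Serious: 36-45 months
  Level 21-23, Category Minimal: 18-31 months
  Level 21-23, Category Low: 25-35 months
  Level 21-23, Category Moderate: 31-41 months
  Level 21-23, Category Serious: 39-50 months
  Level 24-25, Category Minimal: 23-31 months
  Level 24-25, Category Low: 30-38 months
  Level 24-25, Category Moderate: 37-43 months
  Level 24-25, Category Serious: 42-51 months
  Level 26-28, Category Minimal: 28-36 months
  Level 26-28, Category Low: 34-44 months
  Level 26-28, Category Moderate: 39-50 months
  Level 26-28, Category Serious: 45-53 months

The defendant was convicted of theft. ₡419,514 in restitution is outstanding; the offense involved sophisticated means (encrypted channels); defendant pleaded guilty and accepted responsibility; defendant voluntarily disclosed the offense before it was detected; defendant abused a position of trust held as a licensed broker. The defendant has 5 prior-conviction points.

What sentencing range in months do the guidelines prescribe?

22-34 months

Base offense level for theft: 13.
S1 applies: 13 − 1 = 12.
S2 applies (level before this adjustment is 12 ≥ 8, so +2): 12 + 2 = 14.
S3 applies (level before this adjustment is 14 < 20, so +1): 14 + 1 = 15.
S4 applies: 15 + 3 = 18.
S5 applies: 18 − 1 = 17.
Final offense level: 17.
Criminal history: 5 prior points → Category Low (3-5).
Level 17 falls in the 14-20 band.
Grid: Level 14-20 × Category Low = 22-34 months.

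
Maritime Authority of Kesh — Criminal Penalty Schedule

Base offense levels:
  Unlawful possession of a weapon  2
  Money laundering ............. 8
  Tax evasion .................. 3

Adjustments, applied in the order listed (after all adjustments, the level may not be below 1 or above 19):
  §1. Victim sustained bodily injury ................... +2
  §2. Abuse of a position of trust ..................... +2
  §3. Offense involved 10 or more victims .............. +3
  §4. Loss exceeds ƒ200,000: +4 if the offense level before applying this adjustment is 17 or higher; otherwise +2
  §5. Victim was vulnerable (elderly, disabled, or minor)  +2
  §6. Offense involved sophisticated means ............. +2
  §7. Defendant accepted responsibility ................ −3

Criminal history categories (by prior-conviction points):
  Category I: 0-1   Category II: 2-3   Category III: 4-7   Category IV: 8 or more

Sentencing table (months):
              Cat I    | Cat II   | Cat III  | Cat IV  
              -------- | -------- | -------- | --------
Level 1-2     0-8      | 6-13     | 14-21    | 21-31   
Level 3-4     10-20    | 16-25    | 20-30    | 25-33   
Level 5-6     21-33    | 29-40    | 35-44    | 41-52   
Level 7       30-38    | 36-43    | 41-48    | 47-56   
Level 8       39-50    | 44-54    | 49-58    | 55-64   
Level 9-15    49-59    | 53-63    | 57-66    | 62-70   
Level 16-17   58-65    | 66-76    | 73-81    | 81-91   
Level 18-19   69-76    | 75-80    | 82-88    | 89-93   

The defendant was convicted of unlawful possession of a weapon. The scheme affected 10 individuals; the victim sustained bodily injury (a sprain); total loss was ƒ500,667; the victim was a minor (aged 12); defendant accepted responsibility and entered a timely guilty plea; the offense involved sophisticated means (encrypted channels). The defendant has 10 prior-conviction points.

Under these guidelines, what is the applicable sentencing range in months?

62-70 months

Base offense level for unlawful possession of a weapon: 2.
§1 applies: 2 + 2 = 4.
§2 does not apply.
§3 applies: 4 + 3 = 7.
§4 applies (level before this adjustment is 7 < 17, so +2): 7 + 2 = 9.
§5 applies: 9 + 2 = 11.
§6 applies: 11 + 2 = 13.
§7 applies: 13 − 3 = 10.
Final offense level: 10.
Criminal history: 10 prior points → Category IV (8+).
Level 10 falls in the 9-15 band.
Grid: Level 9-15 × Category IV = 62-70 months.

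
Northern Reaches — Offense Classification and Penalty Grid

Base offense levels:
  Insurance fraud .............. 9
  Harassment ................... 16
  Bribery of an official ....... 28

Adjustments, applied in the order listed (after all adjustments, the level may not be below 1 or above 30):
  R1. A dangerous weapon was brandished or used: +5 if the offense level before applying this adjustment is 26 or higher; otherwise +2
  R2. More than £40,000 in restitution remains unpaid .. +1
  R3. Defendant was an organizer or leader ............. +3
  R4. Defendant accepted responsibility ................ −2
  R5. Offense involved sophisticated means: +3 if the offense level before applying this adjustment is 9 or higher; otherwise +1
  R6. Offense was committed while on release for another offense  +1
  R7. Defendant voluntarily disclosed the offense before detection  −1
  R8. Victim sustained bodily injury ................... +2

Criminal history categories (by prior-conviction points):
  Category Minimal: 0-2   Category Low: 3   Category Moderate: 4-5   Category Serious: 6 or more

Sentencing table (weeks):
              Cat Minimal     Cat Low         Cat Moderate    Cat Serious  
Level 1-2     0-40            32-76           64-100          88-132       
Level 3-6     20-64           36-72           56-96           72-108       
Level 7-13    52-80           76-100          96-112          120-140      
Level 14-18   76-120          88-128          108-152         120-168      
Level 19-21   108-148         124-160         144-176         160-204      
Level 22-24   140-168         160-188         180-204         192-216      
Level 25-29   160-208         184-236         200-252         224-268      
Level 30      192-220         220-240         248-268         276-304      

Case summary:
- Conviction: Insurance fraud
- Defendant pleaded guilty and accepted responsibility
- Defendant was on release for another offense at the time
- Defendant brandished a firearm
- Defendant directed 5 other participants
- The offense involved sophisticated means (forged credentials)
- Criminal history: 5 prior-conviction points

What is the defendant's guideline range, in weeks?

108-152 weeks

Base offense level for insurance fraud: 9.
R1 applies (level before this adjustment is 9 < 26, so +2): 9 + 2 = 11.
R3 applies: 11 + 3 = 14.
R4 applies: 14 − 2 = 12.
R5 applies (level before this adjustment is 12 ≥ 9, so +3): 12 + 3 = 15.
R6 applies: 15 + 1 = 16.
R7 does not apply.
R8 does not apply.
Final offense level: 16.
Criminal history: 5 prior points → Category Moderate (4-5).
Level 16 falls in the 14-18 band.
Grid: Level 14-18 × Category Moderate = 108-152 weeks.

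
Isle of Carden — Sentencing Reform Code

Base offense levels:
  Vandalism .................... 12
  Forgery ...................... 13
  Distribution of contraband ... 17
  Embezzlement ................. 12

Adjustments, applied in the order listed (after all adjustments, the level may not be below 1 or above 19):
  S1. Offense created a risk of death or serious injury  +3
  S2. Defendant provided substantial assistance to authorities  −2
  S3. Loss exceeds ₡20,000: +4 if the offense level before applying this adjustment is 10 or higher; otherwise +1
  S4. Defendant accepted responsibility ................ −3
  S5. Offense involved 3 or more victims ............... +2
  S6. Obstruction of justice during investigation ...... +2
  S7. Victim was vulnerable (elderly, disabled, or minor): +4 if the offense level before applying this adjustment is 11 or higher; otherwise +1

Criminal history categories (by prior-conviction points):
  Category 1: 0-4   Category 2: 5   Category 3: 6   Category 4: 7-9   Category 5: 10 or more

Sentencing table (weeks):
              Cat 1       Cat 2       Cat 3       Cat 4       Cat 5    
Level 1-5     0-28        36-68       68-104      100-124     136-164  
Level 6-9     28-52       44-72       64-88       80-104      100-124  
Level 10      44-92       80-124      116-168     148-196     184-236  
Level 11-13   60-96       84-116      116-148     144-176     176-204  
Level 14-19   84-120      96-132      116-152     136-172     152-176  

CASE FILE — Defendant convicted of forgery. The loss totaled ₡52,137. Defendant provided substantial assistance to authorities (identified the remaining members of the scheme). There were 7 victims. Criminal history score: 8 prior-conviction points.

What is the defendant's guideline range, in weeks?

136-172 weeks

Base offense level for forgery: 13.
S2 applies: 13 − 2 = 11.
S3 applies (level before this adjustment is 11 ≥ 10, so +4): 11 + 4 = 15.
S5 applies: 15 + 2 = 17.
S6 does not apply.
S7 does not apply.
Final offense level: 17.
Criminal history: 8 prior points → Category 4 (7-9).
Level 17 falls in the 14-19 band.
Grid: Level 14-19 × Category 4 = 136-172 weeks.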